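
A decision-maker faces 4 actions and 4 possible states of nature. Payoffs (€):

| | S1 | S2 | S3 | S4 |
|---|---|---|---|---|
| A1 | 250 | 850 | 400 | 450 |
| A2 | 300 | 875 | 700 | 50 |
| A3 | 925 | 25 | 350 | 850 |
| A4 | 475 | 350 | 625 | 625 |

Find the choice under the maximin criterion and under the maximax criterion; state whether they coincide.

Row minima: A1=250, A2=50, A3=25, A4=350
Best worst-case = 350 → A4.
Row maxima: A1=850, A2=875, A3=925, A4=625
Best best-case = 925 → A3.

maximin → A4; maximax → A3 (disagree)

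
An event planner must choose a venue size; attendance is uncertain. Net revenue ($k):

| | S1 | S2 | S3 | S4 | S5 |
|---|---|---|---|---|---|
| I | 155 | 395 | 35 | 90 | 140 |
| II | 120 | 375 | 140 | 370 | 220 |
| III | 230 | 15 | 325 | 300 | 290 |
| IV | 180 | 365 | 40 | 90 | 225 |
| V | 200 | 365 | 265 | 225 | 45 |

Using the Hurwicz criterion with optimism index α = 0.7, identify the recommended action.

II

I: 0.7·395 + 0.3·35 = 287
II: 0.7·375 + 0.3·120 = 298.5
III: 0.7·325 + 0.3·15 = 232
IV: 0.7·365 + 0.3·40 = 267.5
V: 0.7·365 + 0.3·45 = 269
Highest Hurwicz score = 298.5 → II.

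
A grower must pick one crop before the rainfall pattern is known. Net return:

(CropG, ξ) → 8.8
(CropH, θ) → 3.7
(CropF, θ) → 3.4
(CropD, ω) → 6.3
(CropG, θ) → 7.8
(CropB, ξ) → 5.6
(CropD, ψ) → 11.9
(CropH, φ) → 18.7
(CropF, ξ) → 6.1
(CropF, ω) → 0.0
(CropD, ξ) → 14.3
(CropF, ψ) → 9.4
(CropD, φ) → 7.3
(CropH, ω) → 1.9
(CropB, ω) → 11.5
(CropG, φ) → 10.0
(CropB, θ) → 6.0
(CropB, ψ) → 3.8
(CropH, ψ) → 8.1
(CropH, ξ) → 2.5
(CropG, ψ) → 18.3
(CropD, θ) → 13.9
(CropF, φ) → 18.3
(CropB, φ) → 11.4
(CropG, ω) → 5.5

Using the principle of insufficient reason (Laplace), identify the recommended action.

CropD

Row averages: CropH=6.98, CropD=10.74, CropG=10.08, CropB=7.66, CropF=7.44
Highest average = 10.74 → CropD.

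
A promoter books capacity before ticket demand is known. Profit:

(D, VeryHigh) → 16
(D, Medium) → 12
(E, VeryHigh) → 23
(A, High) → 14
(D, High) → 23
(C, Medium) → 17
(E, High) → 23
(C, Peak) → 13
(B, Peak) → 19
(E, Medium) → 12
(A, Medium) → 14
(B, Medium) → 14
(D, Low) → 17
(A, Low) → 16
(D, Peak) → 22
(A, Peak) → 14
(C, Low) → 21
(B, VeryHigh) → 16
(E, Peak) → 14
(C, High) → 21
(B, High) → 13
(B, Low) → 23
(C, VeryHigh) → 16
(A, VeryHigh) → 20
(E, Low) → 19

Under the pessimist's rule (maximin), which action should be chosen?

A

Row minima: A=14, B=13, C=13, D=12, E=12
Best worst-case = 14 → A.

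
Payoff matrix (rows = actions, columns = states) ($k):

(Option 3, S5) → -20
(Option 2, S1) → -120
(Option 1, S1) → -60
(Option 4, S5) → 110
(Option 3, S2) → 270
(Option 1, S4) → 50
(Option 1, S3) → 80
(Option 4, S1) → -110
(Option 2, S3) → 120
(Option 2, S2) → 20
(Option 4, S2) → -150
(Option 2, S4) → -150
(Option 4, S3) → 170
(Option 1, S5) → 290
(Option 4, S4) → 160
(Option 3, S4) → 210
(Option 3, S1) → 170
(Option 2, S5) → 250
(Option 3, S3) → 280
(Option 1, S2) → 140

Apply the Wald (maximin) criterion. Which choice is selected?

Row minima: Option 1=-60, Option 2=-150, Option 3=-20, Option 4=-150
Best worst-case = -20 → Option 3.

Option 3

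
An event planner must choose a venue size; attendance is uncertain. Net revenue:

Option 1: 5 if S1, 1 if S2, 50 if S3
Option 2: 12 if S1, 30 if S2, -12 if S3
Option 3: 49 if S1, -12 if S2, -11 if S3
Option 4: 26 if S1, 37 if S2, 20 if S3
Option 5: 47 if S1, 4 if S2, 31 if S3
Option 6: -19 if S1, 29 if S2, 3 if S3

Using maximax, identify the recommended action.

Row maxima: Option 1=50, Option 2=30, Option 3=49, Option 4=37, Option 5=47, Option 6=29
Best best-case = 50 → Option 1.

Option 1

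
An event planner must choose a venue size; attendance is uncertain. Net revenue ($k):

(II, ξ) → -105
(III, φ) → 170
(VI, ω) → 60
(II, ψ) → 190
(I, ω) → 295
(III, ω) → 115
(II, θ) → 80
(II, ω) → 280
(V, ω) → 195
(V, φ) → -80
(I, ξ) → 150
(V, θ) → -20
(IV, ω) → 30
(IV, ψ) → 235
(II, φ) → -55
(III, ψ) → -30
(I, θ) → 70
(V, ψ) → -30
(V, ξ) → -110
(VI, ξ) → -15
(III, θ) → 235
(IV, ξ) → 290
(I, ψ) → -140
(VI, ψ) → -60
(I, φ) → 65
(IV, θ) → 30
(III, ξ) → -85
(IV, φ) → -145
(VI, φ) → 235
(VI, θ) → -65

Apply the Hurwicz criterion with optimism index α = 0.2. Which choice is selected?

VI

I: 0.2·295 + 0.8·(-140) = -53
II: 0.2·280 + 0.8·(-105) = -28
III: 0.2·235 + 0.8·(-85) = -21
IV: 0.2·290 + 0.8·(-145) = -58
V: 0.2·195 + 0.8·(-110) = -49
VI: 0.2·235 + 0.8·(-65) = -5
Highest Hurwicz score = -5 → VI.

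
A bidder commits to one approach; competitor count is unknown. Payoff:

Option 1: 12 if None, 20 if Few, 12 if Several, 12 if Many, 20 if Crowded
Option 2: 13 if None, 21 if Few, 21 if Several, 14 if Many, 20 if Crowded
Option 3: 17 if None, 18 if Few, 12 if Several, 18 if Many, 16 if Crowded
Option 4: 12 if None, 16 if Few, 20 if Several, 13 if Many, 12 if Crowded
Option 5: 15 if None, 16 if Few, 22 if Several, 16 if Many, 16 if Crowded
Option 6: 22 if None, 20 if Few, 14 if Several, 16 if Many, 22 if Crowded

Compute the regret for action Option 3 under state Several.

10

Best payoff under Several is 22.
Regret = 22 − 12 = 10.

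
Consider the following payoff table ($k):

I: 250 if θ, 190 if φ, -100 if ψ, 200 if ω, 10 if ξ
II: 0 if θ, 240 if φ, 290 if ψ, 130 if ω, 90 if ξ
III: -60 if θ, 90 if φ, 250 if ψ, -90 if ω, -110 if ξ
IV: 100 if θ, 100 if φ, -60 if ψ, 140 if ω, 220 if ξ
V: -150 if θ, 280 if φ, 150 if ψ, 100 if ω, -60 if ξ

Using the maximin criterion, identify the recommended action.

II

Row minima: I=-100, II=0, III=-110, IV=-60, V=-150
Best worst-case = 0 → II.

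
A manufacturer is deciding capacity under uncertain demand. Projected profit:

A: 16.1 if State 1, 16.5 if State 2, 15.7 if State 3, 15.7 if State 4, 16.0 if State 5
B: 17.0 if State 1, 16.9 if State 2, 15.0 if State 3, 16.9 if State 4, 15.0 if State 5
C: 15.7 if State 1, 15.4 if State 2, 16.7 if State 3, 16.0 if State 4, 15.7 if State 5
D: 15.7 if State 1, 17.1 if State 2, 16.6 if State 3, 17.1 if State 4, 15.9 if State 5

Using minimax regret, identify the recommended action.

D

Column bests: State 1=17.0, State 2=17.1, State 3=16.7, State 4=17.1, State 5=16.0.
A regrets: 0.9, 0.6, 1.0, 1.4, 0.0 → max 1.4
B regrets: 0.0, 0.2, 1.7, 0.2, 1.0 → max 1.7
C regrets: 1.3, 1.7, 0.0, 1.1, 0.3 → max 1.7
D regrets: 1.3, 0.0, 0.1, 0.0, 0.1 → max 1.3
Smallest max regret = 1.3 → D.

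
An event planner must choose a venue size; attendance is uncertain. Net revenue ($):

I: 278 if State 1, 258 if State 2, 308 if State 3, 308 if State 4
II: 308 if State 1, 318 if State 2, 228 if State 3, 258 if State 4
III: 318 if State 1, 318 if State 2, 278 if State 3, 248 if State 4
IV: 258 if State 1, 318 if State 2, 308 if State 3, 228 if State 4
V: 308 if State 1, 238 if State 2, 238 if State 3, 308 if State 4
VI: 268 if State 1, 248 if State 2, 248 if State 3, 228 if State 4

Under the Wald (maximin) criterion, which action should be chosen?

I

Row minima: I=258, II=228, III=248, IV=228, V=238, VI=228
Best worst-case = 258 → I.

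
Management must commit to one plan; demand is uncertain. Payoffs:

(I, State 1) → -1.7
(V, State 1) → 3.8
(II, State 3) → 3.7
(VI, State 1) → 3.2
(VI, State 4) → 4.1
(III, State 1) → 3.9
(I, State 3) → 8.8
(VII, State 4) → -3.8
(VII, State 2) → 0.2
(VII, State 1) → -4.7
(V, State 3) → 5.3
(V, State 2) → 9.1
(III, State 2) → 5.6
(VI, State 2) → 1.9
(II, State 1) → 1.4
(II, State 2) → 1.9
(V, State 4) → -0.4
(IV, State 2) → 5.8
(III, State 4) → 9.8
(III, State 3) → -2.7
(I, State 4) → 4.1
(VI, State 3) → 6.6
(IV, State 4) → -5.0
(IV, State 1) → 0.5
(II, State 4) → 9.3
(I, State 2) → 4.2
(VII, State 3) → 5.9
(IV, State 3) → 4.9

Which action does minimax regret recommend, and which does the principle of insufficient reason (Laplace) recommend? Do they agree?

Column bests: State 1=3.9, State 2=9.1, State 3=8.8, State 4=9.8.
I regrets: 5.6, 4.9, 0.0, 5.7 → max 5.7
II regrets: 2.5, 7.2, 5.1, 0.5 → max 7.2
III regrets: 0.0, 3.5, 11.5, 0.0 → max 11.5
IV regrets: 3.4, 3.3, 3.9, 14.8 → max 14.8
V regrets: 0.1, 0.0, 3.5, 10.2 → max 10.2
VI regrets: 0.7, 7.2, 2.2, 5.7 → max 7.2
VII regrets: 8.6, 8.9, 2.9, 13.6 → max 13.6
Smallest max regret = 5.7 → I.
Row averages: I=3.85, II=4.075, III=4.15, IV=1.55, V=4.45, VI=3.95, VII=-0.6
Highest average = 4.45 → V.

minimax regret → I; laplace → V (disagree)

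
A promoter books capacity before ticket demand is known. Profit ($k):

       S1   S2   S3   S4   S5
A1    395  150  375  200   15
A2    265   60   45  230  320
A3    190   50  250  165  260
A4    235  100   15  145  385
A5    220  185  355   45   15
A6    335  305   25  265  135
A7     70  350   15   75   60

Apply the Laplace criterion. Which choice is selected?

A1

Row averages: A1=227, A2=184, A3=183, A4=176, A5=164, A6=213, A7=114
Highest average = 227 → A1.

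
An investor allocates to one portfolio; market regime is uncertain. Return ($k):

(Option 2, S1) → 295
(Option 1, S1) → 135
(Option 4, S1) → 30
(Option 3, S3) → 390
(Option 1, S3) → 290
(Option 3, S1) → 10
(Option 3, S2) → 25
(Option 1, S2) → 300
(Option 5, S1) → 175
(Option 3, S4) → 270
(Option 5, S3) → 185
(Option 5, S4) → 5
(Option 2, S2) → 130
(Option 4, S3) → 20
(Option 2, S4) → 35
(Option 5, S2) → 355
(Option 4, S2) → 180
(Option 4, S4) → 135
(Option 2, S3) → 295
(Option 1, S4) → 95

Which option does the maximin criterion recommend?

Row minima: Option 1=95, Option 2=35, Option 3=10, Option 4=20, Option 5=5
Best worst-case = 95 → Option 1.

Option 1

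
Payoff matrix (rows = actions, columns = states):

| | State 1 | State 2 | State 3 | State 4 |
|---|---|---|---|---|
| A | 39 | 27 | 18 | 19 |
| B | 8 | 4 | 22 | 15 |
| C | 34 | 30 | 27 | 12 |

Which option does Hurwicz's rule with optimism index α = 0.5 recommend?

A

A: 0.5·39 + 0.5·18 = 28.5
B: 0.5·22 + 0.5·4 = 13
C: 0.5·34 + 0.5·12 = 23
Highest Hurwicz score = 28.5 → A.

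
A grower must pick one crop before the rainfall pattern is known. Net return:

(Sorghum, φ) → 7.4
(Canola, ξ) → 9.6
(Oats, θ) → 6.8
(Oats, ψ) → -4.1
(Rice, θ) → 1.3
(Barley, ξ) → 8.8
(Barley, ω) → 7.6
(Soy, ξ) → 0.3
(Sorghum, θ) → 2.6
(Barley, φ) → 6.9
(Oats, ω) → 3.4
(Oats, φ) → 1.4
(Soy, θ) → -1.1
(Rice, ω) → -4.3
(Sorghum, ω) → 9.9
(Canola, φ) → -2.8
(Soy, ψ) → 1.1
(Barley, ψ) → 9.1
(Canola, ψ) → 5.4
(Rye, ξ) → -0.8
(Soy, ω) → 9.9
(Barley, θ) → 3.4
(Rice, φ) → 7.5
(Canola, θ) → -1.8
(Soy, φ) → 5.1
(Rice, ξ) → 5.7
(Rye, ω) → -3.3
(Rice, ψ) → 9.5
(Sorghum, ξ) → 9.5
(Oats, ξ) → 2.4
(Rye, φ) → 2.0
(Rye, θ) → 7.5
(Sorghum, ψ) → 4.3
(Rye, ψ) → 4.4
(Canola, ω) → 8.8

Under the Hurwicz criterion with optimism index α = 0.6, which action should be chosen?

Sorghum

Rice: 0.6·9.5 + 0.4·(-4.3) = 3.98
Canola: 0.6·9.6 + 0.4·(-2.8) = 4.64
Sorghum: 0.6·9.9 + 0.4·2.6 = 6.98
Soy: 0.6·9.9 + 0.4·(-1.1) = 5.5
Barley: 0.6·9.1 + 0.4·3.4 = 6.82
Oats: 0.6·6.8 + 0.4·(-4.1) = 2.44
Rye: 0.6·7.5 + 0.4·(-3.3) = 3.18
Highest Hurwicz score = 6.98 → Sorghum.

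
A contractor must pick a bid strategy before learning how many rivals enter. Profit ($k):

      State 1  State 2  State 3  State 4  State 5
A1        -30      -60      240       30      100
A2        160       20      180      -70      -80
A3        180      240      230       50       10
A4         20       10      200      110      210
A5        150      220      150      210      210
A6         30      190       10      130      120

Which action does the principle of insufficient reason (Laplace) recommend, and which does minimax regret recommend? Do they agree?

Row averages: A1=56, A2=42, A3=142, A4=110, A5=188, A6=96
Highest average = 188 → A5.
Column bests: State 1=180, State 2=240, State 3=240, State 4=210, State 5=210.
A1 regrets: 210, 300, 0, 180, 110 → max 300
A2 regrets: 20, 220, 60, 280, 290 → max 290
A3 regrets: 0, 0, 10, 160, 200 → max 200
A4 regrets: 160, 230, 40, 100, 0 → max 230
A5 regrets: 30, 20, 90, 0, 0 → max 90
A6 regrets: 150, 50, 230, 80, 90 → max 230
Smallest max regret = 90 → A5.

laplace → A5; minimax regret → A5 (agree)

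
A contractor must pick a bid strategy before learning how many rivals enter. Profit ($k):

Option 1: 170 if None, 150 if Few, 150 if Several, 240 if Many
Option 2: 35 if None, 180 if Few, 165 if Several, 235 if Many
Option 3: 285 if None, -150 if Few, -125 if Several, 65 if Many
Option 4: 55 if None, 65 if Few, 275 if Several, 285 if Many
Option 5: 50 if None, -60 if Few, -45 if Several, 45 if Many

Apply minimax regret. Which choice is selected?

Option 1

Column bests: None=285, Few=180, Several=275, Many=285.
Option 1 regrets: 115, 30, 125, 45 → max 125
Option 2 regrets: 250, 0, 110, 50 → max 250
Option 3 regrets: 0, 330, 400, 220 → max 400
Option 4 regrets: 230, 115, 0, 0 → max 230
Option 5 regrets: 235, 240, 320, 240 → max 320
Smallest max regret = 125 → Option 1.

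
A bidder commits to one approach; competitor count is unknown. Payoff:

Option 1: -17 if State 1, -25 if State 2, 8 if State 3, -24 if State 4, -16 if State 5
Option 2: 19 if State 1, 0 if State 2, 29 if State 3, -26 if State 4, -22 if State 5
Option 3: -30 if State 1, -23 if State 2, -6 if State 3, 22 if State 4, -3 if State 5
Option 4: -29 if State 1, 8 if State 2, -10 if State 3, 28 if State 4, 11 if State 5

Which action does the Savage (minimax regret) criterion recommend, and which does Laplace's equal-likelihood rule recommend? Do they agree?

minimax regret → Option 4; laplace → Option 4 (agree)

Column bests: State 1=19, State 2=8, State 3=29, State 4=28, State 5=11.
Option 1 regrets: 36, 33, 21, 52, 27 → max 52
Option 2 regrets: 0, 8, 0, 54, 33 → max 54
Option 3 regrets: 49, 31, 35, 6, 14 → max 49
Option 4 regrets: 48, 0, 39, 0, 0 → max 48
Smallest max regret = 48 → Option 4.
Row averages: Option 1=-14.8, Option 2=0, Option 3=-8, Option 4=1.6
Highest average = 1.6 → Option 4.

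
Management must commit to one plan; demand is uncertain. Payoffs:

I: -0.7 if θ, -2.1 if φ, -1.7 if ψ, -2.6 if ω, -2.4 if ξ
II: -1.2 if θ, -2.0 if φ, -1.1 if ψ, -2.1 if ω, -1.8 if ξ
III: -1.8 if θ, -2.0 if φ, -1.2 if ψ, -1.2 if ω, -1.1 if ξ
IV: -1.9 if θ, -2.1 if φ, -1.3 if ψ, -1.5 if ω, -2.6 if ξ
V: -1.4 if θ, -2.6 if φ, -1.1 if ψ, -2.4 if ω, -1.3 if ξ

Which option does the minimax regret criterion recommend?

Column bests: θ=-0.7, φ=-2.0, ψ=-1.1, ω=-1.2, ξ=-1.1.
I regrets: 0.0, 0.1, 0.6, 1.4, 1.3 → max 1.4
II regrets: 0.5, 0.0, 0.0, 0.9, 0.7 → max 0.9
III regrets: 1.1, 0.0, 0.1, 0.0, 0.0 → max 1.1
IV regrets: 1.2, 0.1, 0.2, 0.3, 1.5 → max 1.5
V regrets: 0.7, 0.6, 0.0, 1.2, 0.2 → max 1.2
Smallest max regret = 0.9 → II.

II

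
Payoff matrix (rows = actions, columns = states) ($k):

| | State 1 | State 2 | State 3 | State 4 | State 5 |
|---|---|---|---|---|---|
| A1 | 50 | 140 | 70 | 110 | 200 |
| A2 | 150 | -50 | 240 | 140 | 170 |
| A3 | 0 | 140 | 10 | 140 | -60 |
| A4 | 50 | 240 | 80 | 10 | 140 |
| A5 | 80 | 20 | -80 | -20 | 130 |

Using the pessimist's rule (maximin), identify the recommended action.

A1

Row minima: A1=50, A2=-50, A3=-60, A4=10, A5=-80
Best worst-case = 50 → A1.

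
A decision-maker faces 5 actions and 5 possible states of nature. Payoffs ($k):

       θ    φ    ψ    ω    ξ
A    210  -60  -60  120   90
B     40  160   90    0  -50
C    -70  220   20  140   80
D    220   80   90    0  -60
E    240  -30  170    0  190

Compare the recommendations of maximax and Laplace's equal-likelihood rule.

maximax → E; laplace → E (agree)

Row maxima: A=210, B=160, C=220, D=220, E=240
Best best-case = 240 → E.
Row averages: A=60, B=48, C=78, D=66, E=114
Highest average = 114 → E.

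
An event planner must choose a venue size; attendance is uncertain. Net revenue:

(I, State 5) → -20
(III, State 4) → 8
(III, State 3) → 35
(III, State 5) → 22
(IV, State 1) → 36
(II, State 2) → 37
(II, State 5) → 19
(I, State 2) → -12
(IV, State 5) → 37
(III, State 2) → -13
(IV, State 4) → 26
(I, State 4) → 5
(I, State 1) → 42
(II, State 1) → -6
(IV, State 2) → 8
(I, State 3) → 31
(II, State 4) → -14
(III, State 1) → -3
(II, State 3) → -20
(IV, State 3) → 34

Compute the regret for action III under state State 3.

Best payoff under State 3 is 35.
Regret = 35 − 35 = 0.

0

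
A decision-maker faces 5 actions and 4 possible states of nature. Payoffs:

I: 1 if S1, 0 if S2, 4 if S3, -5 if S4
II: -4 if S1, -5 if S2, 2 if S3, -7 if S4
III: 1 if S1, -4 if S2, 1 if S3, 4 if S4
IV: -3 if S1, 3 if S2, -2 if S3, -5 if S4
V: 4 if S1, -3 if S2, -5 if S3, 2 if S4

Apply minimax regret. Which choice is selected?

Column bests: S1=4, S2=3, S3=4, S4=4.
I regrets: 3, 3, 0, 9 → max 9
II regrets: 8, 8, 2, 11 → max 11
III regrets: 3, 7, 3, 0 → max 7
IV regrets: 7, 0, 6, 9 → max 9
V regrets: 0, 6, 9, 2 → max 9
Smallest max regret = 7 → III.

III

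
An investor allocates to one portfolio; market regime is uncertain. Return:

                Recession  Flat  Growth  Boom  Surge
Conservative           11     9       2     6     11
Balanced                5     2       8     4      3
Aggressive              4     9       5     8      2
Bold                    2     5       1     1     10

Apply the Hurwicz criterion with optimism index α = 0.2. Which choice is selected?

Conservative

Conservative: 0.2·11 + 0.8·2 = 3.8
Balanced: 0.2·8 + 0.8·2 = 3.2
Aggressive: 0.2·9 + 0.8·2 = 3.4
Bold: 0.2·10 + 0.8·1 = 2.8
Highest Hurwicz score = 3.8 → Conservative.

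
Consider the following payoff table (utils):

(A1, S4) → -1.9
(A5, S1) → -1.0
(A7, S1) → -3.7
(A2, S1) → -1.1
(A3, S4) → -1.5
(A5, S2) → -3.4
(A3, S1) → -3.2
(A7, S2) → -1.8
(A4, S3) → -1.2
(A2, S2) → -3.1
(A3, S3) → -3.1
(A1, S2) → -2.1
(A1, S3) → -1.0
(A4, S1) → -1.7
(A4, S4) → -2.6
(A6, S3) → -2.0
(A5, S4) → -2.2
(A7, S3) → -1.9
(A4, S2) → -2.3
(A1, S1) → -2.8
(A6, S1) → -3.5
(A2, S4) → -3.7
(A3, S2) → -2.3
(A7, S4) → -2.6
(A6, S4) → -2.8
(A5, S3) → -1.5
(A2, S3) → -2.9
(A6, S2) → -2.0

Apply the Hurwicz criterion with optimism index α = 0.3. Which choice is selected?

A1: 0.3·(-1.0) + 0.7·(-2.8) = -2.26
A2: 0.3·(-1.1) + 0.7·(-3.7) = -2.92
A3: 0.3·(-1.5) + 0.7·(-3.2) = -2.69
A4: 0.3·(-1.2) + 0.7·(-2.6) = -2.18
A5: 0.3·(-1.0) + 0.7·(-3.4) = -2.68
A6: 0.3·(-2.0) + 0.7·(-3.5) = -3.05
A7: 0.3·(-1.8) + 0.7·(-3.7) = -3.13
Highest Hurwicz score = -2.18 → A4.

A4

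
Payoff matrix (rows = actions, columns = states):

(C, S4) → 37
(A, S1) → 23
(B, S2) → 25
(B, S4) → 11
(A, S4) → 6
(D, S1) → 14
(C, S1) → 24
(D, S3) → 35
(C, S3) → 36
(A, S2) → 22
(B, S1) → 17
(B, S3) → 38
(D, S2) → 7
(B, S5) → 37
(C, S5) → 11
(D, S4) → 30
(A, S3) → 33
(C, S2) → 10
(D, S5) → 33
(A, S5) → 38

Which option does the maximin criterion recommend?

Row minima: A=6, B=11, C=10, D=7
Best worst-case = 11 → B.

B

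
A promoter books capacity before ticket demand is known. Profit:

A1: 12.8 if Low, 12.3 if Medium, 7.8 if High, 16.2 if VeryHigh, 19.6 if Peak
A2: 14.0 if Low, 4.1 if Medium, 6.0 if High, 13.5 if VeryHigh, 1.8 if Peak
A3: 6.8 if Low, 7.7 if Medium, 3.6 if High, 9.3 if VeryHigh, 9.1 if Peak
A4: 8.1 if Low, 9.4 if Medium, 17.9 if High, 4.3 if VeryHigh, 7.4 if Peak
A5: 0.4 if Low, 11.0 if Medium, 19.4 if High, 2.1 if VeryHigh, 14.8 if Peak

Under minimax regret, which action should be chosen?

A1

Column bests: Low=14.0, Medium=12.3, High=19.4, VeryHigh=16.2, Peak=19.6.
A1 regrets: 1.2, 0.0, 11.6, 0.0, 0.0 → max 11.6
A2 regrets: 0.0, 8.2, 13.4, 2.7, 17.8 → max 17.8
A3 regrets: 7.2, 4.6, 15.8, 6.9, 10.5 → max 15.8
A4 regrets: 5.9, 2.9, 1.5, 11.9, 12.2 → max 12.2
A5 regrets: 13.6, 1.3, 0.0, 14.1, 4.8 → max 14.1
Smallest max regret = 11.6 → A1.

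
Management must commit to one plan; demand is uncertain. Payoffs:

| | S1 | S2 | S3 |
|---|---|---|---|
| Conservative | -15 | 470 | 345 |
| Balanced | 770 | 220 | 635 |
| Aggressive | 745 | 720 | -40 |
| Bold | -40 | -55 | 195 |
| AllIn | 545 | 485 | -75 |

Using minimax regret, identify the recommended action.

Column bests: S1=770, S2=720, S3=635.
Conservative regrets: 785, 250, 290 → max 785
Balanced regrets: 0, 500, 0 → max 500
Aggressive regrets: 25, 0, 675 → max 675
Bold regrets: 810, 775, 440 → max 810
AllIn regrets: 225, 235, 710 → max 710
Smallest max regret = 500 → Balanced.

Balanced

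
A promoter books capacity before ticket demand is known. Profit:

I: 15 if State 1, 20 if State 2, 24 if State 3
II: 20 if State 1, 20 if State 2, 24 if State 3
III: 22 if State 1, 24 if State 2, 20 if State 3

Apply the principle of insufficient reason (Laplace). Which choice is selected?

Row averages: I=59/3, II=64/3, III=22
Highest average = 22 → III.

III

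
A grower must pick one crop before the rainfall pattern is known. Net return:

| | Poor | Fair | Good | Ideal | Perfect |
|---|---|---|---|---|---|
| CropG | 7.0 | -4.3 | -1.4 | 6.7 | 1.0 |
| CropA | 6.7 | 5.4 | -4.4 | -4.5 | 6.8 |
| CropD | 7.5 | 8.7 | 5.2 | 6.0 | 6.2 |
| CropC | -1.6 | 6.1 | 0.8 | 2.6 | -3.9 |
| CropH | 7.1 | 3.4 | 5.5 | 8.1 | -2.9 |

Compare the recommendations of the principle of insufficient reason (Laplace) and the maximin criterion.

Row averages: CropG=1.8, CropA=2, CropD=6.72, CropC=0.8, CropH=4.24
Highest average = 6.72 → CropD.
Row minima: CropG=-4.3, CropA=-4.5, CropD=5.2, CropC=-3.9, CropH=-2.9
Best worst-case = 5.2 → CropD.

laplace → CropD; maximin → CropD (agree)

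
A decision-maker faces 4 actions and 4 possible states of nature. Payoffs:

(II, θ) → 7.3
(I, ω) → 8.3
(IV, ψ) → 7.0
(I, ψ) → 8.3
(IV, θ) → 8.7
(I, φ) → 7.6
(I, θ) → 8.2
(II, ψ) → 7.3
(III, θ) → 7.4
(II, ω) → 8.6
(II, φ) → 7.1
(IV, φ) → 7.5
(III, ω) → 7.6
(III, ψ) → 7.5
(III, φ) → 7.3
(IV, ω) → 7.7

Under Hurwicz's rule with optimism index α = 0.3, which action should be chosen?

I

I: 0.3·8.3 + 0.7·7.6 = 7.81
II: 0.3·8.6 + 0.7·7.1 = 7.55
III: 0.3·7.6 + 0.7·7.3 = 7.39
IV: 0.3·8.7 + 0.7·7.0 = 7.51
Highest Hurwicz score = 7.81 → I.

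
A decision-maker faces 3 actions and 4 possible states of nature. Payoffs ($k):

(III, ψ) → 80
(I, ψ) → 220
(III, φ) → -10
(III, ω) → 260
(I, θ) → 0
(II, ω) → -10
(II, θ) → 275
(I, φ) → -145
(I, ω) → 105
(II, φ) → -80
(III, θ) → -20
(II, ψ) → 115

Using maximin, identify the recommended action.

III

Row minima: I=-145, II=-80, III=-20
Best worst-case = -20 → III.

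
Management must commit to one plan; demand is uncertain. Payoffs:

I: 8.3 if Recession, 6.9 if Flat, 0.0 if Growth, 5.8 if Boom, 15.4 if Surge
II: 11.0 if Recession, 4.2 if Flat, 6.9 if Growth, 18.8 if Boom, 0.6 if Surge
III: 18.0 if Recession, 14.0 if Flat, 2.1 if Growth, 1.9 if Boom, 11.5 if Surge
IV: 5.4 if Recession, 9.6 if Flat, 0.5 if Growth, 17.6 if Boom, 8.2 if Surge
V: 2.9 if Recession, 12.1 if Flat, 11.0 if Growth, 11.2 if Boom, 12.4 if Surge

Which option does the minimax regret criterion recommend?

Column bests: Recession=18.0, Flat=14.0, Growth=11.0, Boom=18.8, Surge=15.4.
I regrets: 9.7, 7.1, 11.0, 13.0, 0.0 → max 13.0
II regrets: 7.0, 9.8, 4.1, 0.0, 14.8 → max 14.8
III regrets: 0.0, 0.0, 8.9, 16.9, 3.9 → max 16.9
IV regrets: 12.6, 4.4, 10.5, 1.2, 7.2 → max 12.6
V regrets: 15.1, 1.9, 0.0, 7.6, 3.0 → max 15.1
Smallest max regret = 12.6 → IV.

IV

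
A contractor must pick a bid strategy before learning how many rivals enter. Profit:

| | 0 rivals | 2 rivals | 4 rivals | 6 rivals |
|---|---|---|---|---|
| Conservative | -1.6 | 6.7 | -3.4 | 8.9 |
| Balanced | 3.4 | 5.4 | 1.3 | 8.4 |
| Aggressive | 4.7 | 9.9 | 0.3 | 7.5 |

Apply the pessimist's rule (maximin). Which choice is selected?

Row minima: Conservative=-3.4, Balanced=1.3, Aggressive=0.3
Best worst-case = 1.3 → Balanced.

Balanced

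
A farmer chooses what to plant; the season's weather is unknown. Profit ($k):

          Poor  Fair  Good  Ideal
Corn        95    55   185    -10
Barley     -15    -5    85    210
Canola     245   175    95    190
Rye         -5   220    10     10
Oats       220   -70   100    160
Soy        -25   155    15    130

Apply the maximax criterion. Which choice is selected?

Row maxima: Corn=185, Barley=210, Canola=245, Rye=220, Oats=220, Soy=155
Best best-case = 245 → Canola.

Canola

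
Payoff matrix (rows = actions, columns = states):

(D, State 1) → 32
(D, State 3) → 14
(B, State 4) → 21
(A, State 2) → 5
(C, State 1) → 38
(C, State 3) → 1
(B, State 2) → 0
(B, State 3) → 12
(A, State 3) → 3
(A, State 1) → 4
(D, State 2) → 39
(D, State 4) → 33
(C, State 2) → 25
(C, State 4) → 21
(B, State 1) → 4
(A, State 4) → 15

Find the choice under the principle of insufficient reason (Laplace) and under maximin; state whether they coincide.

laplace → D; maximin → D (agree)

Row averages: A=6.75, B=9.25, C=21.25, D=29.5
Highest average = 29.5 → D.
Row minima: A=3, B=0, C=1, D=14
Best worst-case = 14 → D.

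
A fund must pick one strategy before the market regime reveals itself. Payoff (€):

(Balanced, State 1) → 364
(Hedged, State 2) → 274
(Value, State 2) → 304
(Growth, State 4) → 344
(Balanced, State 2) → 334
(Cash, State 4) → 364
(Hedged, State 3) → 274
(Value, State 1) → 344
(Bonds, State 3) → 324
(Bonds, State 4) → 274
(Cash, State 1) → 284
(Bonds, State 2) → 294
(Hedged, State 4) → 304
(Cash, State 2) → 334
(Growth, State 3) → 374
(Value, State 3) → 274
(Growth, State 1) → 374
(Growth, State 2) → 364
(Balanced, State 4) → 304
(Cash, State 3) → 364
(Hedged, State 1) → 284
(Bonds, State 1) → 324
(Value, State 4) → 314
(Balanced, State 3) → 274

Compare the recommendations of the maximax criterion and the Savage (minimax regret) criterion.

maximax → Growth; minimax regret → Growth (agree)

Row maxima: Hedged=304, Balanced=364, Growth=374, Value=344, Cash=364, Bonds=324
Best best-case = 374 → Growth.
Column bests: State 1=374, State 2=364, State 3=374, State 4=364.
Hedged regrets: 90, 90, 100, 60 → max 100
Balanced regrets: 10, 30, 100, 60 → max 100
Growth regrets: 0, 0, 0, 20 → max 20
Value regrets: 30, 60, 100, 50 → max 100
Cash regrets: 90, 30, 10, 0 → max 90
Bonds regrets: 50, 70, 50, 90 → max 90
Smallest max regret = 20 → Growth.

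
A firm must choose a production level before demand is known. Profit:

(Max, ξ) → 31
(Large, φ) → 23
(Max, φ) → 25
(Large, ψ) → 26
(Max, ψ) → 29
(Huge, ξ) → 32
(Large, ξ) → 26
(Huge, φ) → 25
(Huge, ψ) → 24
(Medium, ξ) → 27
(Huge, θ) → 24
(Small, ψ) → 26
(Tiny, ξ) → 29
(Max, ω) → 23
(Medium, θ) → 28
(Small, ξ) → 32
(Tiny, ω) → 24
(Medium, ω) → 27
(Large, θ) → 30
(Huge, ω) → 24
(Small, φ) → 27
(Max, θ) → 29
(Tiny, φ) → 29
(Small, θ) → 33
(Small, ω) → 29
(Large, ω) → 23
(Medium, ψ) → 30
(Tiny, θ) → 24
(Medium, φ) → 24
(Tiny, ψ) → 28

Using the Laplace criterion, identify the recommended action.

Small

Row averages: Tiny=26.8, Small=29.4, Medium=27.2, Large=25.6, Huge=25.8, Max=27.4
Highest average = 29.4 → Small.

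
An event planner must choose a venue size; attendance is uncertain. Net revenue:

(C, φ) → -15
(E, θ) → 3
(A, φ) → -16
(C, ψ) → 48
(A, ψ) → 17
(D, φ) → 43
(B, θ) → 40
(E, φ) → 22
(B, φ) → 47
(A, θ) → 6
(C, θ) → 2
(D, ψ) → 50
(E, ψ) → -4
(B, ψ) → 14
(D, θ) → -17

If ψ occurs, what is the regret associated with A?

33

Best payoff under ψ is 50.
Regret = 50 − 17 = 33.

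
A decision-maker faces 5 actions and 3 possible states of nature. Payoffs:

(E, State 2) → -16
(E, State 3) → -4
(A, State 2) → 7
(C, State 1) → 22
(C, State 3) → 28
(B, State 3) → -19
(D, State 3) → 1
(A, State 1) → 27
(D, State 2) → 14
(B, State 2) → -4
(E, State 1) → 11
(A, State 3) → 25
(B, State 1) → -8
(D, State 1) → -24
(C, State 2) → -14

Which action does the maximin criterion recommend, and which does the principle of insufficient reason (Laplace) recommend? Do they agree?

maximin → A; laplace → A (agree)

Row minima: A=7, B=-19, C=-14, D=-24, E=-16
Best worst-case = 7 → A.
Row averages: A=59/3, B=-31/3, C=12, D=-3, E=-3
Highest average = 59/3 → A.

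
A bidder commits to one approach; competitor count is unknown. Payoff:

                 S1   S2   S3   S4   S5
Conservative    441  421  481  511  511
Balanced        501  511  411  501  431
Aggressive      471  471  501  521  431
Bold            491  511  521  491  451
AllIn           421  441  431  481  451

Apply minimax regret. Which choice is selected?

Column bests: S1=501, S2=511, S3=521, S4=521, S5=511.
Conservative regrets: 60, 90, 40, 10, 0 → max 90
Balanced regrets: 0, 0, 110, 20, 80 → max 110
Aggressive regrets: 30, 40, 20, 0, 80 → max 80
Bold regrets: 10, 0, 0, 30, 60 → max 60
AllIn regrets: 80, 70, 90, 40, 60 → max 90
Smallest max regret = 60 → Bold.

Bold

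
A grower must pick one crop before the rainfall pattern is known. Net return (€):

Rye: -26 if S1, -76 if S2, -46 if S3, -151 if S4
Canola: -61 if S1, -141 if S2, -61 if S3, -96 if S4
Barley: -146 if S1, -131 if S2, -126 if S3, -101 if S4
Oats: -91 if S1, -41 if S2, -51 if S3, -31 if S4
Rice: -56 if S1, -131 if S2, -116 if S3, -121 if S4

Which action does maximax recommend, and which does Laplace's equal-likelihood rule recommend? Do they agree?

Row maxima: Rye=-26, Canola=-61, Barley=-101, Oats=-31, Rice=-56
Best best-case = -26 → Rye.
Row averages: Rye=-74.75, Canola=-89.75, Barley=-126, Oats=-53.5, Rice=-106
Highest average = -53.5 → Oats.

maximax → Rye; laplace → Oats (disagree)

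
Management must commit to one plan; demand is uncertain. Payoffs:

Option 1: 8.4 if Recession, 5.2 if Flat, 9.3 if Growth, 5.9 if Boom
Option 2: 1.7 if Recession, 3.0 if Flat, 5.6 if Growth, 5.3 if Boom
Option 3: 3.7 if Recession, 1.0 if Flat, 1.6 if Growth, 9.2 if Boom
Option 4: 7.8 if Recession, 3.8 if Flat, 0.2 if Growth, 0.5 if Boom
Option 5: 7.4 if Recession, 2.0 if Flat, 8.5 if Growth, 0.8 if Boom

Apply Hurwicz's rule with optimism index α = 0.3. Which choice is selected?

Option 1

Option 1: 0.3·9.3 + 0.7·5.2 = 6.43
Option 2: 0.3·5.6 + 0.7·1.7 = 2.87
Option 3: 0.3·9.2 + 0.7·1.0 = 3.46
Option 4: 0.3·7.8 + 0.7·0.2 = 2.48
Option 5: 0.3·8.5 + 0.7·0.8 = 3.11
Highest Hurwicz score = 6.43 → Option 1.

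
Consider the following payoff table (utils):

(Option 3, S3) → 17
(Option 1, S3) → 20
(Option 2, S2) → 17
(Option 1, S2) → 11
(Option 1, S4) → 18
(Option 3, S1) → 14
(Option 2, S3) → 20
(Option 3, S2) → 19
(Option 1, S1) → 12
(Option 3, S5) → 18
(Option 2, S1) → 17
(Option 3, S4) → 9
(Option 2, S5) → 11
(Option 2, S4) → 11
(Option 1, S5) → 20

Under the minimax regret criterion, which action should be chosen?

Option 1

Column bests: S1=17, S2=19, S3=20, S4=18, S5=20.
Option 1 regrets: 5, 8, 0, 0, 0 → max 8
Option 2 regrets: 0, 2, 0, 7, 9 → max 9
Option 3 regrets: 3, 0, 3, 9, 2 → max 9
Smallest max regret = 8 → Option 1.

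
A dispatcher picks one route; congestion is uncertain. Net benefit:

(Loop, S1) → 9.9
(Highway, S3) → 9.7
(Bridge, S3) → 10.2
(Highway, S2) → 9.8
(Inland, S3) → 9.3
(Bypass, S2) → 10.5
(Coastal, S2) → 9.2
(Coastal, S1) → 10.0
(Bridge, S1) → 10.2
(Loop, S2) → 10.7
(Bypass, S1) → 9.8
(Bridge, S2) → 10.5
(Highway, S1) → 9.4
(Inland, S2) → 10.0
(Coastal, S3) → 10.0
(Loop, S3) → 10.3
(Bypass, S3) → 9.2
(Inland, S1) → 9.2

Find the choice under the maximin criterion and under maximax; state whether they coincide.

maximin → Bridge; maximax → Loop (disagree)

Row minima: Bridge=10.2, Loop=9.9, Inland=9.2, Highway=9.4, Coastal=9.2, Bypass=9.2
Best worst-case = 10.2 → Bridge.
Row maxima: Bridge=10.5, Loop=10.7, Inland=10.0, Highway=9.8, Coastal=10.0, Bypass=10.5
Best best-case = 10.7 → Loop.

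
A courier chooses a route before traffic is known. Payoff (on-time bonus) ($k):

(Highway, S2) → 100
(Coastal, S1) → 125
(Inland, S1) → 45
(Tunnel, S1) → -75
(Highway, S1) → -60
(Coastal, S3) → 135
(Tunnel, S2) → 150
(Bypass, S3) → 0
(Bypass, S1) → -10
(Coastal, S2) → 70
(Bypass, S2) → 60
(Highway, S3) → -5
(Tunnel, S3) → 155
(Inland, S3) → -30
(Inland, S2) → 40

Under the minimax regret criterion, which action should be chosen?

Coastal

Column bests: S1=125, S2=150, S3=155.
Tunnel regrets: 200, 0, 0 → max 200
Coastal regrets: 0, 80, 20 → max 80
Bypass regrets: 135, 90, 155 → max 155
Highway regrets: 185, 50, 160 → max 185
Inland regrets: 80, 110, 185 → max 185
Smallest max regret = 80 → Coastal.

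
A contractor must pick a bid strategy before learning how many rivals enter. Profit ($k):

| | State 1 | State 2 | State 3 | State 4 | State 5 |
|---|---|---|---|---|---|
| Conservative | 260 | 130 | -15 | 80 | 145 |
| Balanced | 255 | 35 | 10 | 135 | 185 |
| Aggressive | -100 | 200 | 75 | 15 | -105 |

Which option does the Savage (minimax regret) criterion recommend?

Column bests: State 1=260, State 2=200, State 3=75, State 4=135, State 5=185.
Conservative regrets: 0, 70, 90, 55, 40 → max 90
Balanced regrets: 5, 165, 65, 0, 0 → max 165
Aggressive regrets: 360, 0, 0, 120, 290 → max 360
Smallest max regret = 90 → Conservative.

Conservative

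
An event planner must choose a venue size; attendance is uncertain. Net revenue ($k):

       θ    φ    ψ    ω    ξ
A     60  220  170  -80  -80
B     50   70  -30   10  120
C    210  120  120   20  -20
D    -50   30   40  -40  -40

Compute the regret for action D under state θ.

260

Best payoff under θ is 210.
Regret = 210 − (-50) = 260.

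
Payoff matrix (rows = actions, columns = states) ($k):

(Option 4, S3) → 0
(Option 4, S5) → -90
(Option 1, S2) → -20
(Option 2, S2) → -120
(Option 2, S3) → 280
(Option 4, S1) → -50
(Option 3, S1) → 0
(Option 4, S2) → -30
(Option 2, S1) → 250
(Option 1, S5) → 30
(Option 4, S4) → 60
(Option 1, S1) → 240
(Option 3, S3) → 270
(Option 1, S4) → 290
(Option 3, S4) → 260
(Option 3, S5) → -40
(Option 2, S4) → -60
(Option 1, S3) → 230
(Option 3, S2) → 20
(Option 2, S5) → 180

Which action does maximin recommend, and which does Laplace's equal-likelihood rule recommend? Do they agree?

Row minima: Option 1=-20, Option 2=-120, Option 3=-40, Option 4=-90
Best worst-case = -20 → Option 1.
Row averages: Option 1=154, Option 2=106, Option 3=102, Option 4=-22
Highest average = 154 → Option 1.

maximin → Option 1; laplace → Option 1 (agree)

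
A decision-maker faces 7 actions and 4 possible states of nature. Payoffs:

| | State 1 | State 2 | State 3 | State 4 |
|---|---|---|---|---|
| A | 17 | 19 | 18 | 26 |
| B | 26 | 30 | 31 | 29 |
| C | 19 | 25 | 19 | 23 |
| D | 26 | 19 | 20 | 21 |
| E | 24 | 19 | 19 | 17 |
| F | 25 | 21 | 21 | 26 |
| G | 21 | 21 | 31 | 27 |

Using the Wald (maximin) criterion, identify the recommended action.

Row minima: A=17, B=26, C=19, D=19, E=17, F=21, G=21
Best worst-case = 26 → B.

B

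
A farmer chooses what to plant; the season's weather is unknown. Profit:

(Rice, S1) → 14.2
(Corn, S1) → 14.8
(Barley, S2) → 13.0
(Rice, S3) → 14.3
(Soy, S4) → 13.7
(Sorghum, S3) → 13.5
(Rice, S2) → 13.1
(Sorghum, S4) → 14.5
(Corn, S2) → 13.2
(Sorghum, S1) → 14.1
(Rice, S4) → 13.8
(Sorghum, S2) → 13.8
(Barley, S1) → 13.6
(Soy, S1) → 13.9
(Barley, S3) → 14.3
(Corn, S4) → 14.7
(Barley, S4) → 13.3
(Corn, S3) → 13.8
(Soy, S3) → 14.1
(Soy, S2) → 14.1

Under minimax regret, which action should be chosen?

Sorghum

Column bests: S1=14.8, S2=14.1, S3=14.3, S4=14.7.
Sorghum regrets: 0.7, 0.3, 0.8, 0.2 → max 0.8
Barley regrets: 1.2, 1.1, 0.0, 1.4 → max 1.4
Soy regrets: 0.9, 0.0, 0.2, 1.0 → max 1.0
Rice regrets: 0.6, 1.0, 0.0, 0.9 → max 1.0
Corn regrets: 0.0, 0.9, 0.5, 0.0 → max 0.9
Smallest max regret = 0.8 → Sorghum.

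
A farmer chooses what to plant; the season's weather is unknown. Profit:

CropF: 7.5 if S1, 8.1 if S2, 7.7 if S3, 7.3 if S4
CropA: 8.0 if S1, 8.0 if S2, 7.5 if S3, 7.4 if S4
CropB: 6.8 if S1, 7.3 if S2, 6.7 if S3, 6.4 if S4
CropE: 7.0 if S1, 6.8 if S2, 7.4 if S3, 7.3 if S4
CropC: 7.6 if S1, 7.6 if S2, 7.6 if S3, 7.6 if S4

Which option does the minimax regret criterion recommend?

Column bests: S1=8.0, S2=8.1, S3=7.7, S4=7.6.
CropF regrets: 0.5, 0.0, 0.0, 0.3 → max 0.5
CropA regrets: 0.0, 0.1, 0.2, 0.2 → max 0.2
CropB regrets: 1.2, 0.8, 1.0, 1.2 → max 1.2
CropE regrets: 1.0, 1.3, 0.3, 0.3 → max 1.3
CropC regrets: 0.4, 0.5, 0.1, 0.0 → max 0.5
Smallest max regret = 0.2 → CropA.

CropA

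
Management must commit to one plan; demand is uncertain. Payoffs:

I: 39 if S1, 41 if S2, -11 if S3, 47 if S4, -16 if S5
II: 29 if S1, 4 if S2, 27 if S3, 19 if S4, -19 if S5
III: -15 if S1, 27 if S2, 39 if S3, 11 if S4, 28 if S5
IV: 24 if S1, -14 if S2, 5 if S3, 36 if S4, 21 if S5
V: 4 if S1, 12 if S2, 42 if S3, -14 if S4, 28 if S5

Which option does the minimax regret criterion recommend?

Column bests: S1=39, S2=41, S3=42, S4=47, S5=28.
I regrets: 0, 0, 53, 0, 44 → max 53
II regrets: 10, 37, 15, 28, 47 → max 47
III regrets: 54, 14, 3, 36, 0 → max 54
IV regrets: 15, 55, 37, 11, 7 → max 55
V regrets: 35, 29, 0, 61, 0 → max 61
Smallest max regret = 47 → II.

II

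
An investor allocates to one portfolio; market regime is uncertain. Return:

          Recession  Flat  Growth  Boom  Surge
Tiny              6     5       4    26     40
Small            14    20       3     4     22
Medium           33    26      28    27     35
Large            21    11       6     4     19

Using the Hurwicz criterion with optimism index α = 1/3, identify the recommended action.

Tiny: 1/3·40 + 2/3·4 = 16
Small: 1/3·22 + 2/3·3 = 28/3
Medium: 1/3·35 + 2/3·26 = 29
Large: 1/3·21 + 2/3·4 = 29/3
Highest Hurwicz score = 29 → Medium.

Medium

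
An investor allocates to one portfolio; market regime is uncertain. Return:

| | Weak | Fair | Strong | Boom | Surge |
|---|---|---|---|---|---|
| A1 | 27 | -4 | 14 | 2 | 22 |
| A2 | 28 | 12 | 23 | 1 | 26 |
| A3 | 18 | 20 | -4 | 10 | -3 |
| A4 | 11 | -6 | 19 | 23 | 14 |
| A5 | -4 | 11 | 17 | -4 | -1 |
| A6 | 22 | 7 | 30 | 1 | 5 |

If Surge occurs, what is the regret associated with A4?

Best payoff under Surge is 26.
Regret = 26 − 14 = 12.

12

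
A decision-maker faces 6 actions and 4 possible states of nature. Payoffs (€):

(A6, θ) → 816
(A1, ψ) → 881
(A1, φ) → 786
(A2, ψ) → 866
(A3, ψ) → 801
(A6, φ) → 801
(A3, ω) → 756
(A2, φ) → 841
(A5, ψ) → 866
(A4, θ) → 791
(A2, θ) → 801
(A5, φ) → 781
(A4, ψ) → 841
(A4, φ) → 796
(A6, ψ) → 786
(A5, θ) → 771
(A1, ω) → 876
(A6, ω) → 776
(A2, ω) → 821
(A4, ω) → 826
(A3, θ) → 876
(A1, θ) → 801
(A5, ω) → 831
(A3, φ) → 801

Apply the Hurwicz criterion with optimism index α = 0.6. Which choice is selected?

A1

A1: 0.6·881 + 0.4·786 = 843
A2: 0.6·866 + 0.4·801 = 840
A3: 0.6·876 + 0.4·756 = 828
A4: 0.6·841 + 0.4·791 = 821
A5: 0.6·866 + 0.4·771 = 828
A6: 0.6·816 + 0.4·776 = 800
Highest Hurwicz score = 843 → A1.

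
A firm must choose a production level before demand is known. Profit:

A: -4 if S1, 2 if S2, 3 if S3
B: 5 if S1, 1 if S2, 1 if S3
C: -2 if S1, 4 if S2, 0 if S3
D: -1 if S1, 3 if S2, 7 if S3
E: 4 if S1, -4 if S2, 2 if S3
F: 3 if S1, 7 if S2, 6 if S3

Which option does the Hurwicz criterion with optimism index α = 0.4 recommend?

A: 0.4·3 + 0.6·(-4) = -1.2
B: 0.4·5 + 0.6·1 = 2.6
C: 0.4·4 + 0.6·(-2) = 0.4
D: 0.4·7 + 0.6·(-1) = 2.2
E: 0.4·4 + 0.6·(-4) = -0.8
F: 0.4·7 + 0.6·3 = 4.6
Highest Hurwicz score = 4.6 → F.

F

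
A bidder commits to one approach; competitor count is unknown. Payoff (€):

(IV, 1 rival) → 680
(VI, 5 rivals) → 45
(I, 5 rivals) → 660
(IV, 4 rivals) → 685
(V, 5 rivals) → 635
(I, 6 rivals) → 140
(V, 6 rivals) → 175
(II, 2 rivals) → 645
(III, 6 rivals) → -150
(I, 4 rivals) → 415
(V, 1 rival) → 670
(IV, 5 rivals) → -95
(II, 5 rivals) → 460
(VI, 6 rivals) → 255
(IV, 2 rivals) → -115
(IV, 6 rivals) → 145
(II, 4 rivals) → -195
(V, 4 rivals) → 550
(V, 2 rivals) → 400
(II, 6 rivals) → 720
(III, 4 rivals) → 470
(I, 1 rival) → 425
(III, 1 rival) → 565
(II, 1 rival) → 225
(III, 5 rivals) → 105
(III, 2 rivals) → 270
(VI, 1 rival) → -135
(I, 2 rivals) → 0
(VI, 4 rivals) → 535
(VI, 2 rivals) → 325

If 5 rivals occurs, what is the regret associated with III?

Best payoff under 5 rivals is 660.
Regret = 660 − 105 = 555.

555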